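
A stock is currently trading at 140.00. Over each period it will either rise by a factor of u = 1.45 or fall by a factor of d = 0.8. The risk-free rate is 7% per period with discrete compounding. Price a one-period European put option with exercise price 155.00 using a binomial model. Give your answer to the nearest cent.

23.49

Risk-neutral probability p = (1 + 0.07 − 0.8)/(1.45 − 0.8) = 0.2700/0.6500 = 0.4154
Terminal stock prices: S_u = 203, S_d = 112
Terminal payoffs (K − S): max(-48, 0) = 0, max(43, 0) = 43
Node 0 (S = 140): V_0 = 1/1.07·[0.4154·0.0000 + 0.5846·43.0000] = 23.4939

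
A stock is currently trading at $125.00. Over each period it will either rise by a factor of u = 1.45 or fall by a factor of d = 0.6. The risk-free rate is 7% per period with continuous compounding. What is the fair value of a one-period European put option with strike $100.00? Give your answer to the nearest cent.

$10.35

Risk-neutral probability p = (e^0.07 − 0.6)/(1.45 − 0.6) = 0.4725/0.8500 = 0.5559
Terminal stock prices: S_u = 181.2, S_d = 75
Terminal payoffs (K − S): max(-81.25, 0) = 0, max(25, 0) = 25
Node 0 (S = 125): V_0 = e^(−0.07)·[0.5559·0.0000 + 0.4441·25.0000] = 10.3521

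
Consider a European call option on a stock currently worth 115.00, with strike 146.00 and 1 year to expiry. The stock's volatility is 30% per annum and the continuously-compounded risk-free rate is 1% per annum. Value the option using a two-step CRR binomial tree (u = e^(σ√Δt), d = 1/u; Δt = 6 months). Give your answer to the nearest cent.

CRR parameters: u = e^(σ√Δt) = e^(0.3·√0.5) = 1.2363, d = 1/u = 0.8089
Per-period rate: rΔt = 0.01·0.5 = 0.005, so R = e^0.005 = 1.0050
Risk-neutral probability p = (e^0.005 − 0.8089)/(1.2363 − 0.8089) = 0.1962/0.4275 = 0.4589
Terminal stock prices: S_uu = 175.8, S_ud = 115, S_dd = 75.24
Terminal payoffs (S − K): max(29.77, 0) = 29.77, max(-31, 0) = 0, max(-70.76, 0) = 0
Node u (S = 142.2): V_u = e^(−0.005)·[0.4589·29.7735 + 0.5411·0.0000] = 13.5947
Node d (S = 93.02): V_d = e^(−0.005)·[0.4589·0.0000 + 0.5411·0.0000] = 0.0000
Node 0 (S = 115): V_0 = e^(−0.005)·[0.4589·13.5947 + 0.5411·0.0000] = 6.2074

6.21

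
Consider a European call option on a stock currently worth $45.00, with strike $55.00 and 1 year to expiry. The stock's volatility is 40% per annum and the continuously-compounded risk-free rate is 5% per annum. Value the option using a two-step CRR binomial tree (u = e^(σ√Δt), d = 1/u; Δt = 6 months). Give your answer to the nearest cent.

CRR parameters: u = e^(σ√Δt) = e^(0.4·√0.5) = 1.3269, d = 1/u = 0.7536
Per-period rate: rΔt = 0.05·0.5 = 0.025, so R = e^0.025 = 1.0253
Risk-neutral probability p = (e^0.025 − 0.7536)/(1.3269 − 0.7536) = 0.2717/0.5733 = 0.4739
Terminal stock prices: S_uu = 79.23, S_ud = 45, S_dd = 25.56
Terminal payoffs (S − K): max(24.23, 0) = 24.23, max(-10, 0) = 0, max(-29.44, 0) = 0
Node u (S = 59.71): V_u = e^(−0.025)·[0.4739·24.2294 + 0.5261·0.0000] = 11.1992
Node d (S = 33.91): V_d = e^(−0.025)·[0.4739·0.0000 + 0.5261·0.0000] = 0.0000
Node 0 (S = 45): V_0 = e^(−0.025)·[0.4739·11.1992 + 0.5261·0.0000] = 5.1765

$5.18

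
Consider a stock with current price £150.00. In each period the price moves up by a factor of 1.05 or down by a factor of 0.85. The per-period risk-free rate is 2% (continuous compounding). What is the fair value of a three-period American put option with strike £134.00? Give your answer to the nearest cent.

Risk-neutral probability p = (e^0.02 − 0.85)/(1.05 − 0.85) = 0.1702/0.2000 = 0.8510
Terminal stock prices: S_uuu = 173.6, S_uud = 140.6, S_udd = 113.8, S_ddd = 92.12
Terminal payoffs (K − S): max(-39.64, 0) = 0, max(-6.569, 0) = 0, max(20.21, 0) = 20.21, max(41.88, 0) = 41.88
Node uu (S = 165.4): continuation = e^(−0.02)·[0.8510·0.0000 + 0.1490·0.0000] = 0.0000; exercise value = 0.0000 ≤ continuation, so V_uu = 0.0000
Node ud (S = 133.9): continuation = e^(−0.02)·[0.8510·0.0000 + 0.1490·20.2063] = 2.9510; exercise value = 0.1250 ≤ continuation, so V_ud = 2.9510
Node dd (S = 108.4): continuation = e^(−0.02)·[0.8510·20.2063 + 0.1490·41.8813] = 22.9716; exercise value = 25.6250 > continuation, so V_dd = 25.6250 (exercise)
Node u (S = 157.5): continuation = e^(−0.02)·[0.8510·0.0000 + 0.1490·2.9510] = 0.4310; exercise value = 0.0000 ≤ continuation, so V_u = 0.4310
Node d (S = 127.5): continuation = e^(−0.02)·[0.8510·2.9510 + 0.1490·25.6250] = 6.2039; exercise value = 6.5000 > continuation, so V_d = 6.5000 (exercise)
Node 0 (S = 150): continuation = e^(−0.02)·[0.8510·0.4310 + 0.1490·6.5000] = 1.3088; exercise value = 0.0000 ≤ continuation, so V_0 = 1.3088

£1.31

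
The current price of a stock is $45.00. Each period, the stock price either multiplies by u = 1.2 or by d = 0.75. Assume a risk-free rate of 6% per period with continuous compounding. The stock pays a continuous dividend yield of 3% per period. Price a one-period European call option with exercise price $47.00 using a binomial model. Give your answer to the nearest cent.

$4.11

Per-period risk-free factor R = e^0.06 = 1.0618; dividend-adjusted growth = e^(0.06−0.03) = 1.0305.
Risk-neutral probability p = (1.0305 − 0.75)/(1.2 − 0.75) = 0.2805/0.4500 = 0.6232
Terminal stock prices: S_u = 54, S_d = 33.75
Terminal payoffs (S − K): max(7, 0) = 7, max(-13.25, 0) = 0
Node 0 (S = 45): V_0 = e^(−0.06)·[0.6232·7.0000 + 0.3768·0.0000] = 4.1086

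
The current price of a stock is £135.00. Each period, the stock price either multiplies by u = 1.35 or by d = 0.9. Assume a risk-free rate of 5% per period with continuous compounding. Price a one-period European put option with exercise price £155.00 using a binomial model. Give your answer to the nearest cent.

Risk-neutral probability p = (e^0.05 − 0.9)/(1.35 − 0.9) = 0.1513/0.4500 = 0.3362
Terminal stock prices: S_u = 182.2, S_d = 121.5
Terminal payoffs (K − S): max(-27.25, 0) = 0, max(33.5, 0) = 33.5
Node 0 (S = 135): V_0 = e^(−0.05)·[0.3362·0.0000 + 0.6638·33.5000] = 21.1541

£21.15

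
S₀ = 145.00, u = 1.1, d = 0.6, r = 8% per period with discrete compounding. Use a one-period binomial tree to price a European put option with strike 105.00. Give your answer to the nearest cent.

0.67

Risk-neutral probability p = (1 + 0.08 − 0.6)/(1.1 − 0.6) = 0.4800/0.5000 = 0.9600
Terminal stock prices: S_u = 159.5, S_d = 87
Terminal payoffs (K − S): max(-54.5, 0) = 0, max(18, 0) = 18
Node 0 (S = 145): V_0 = 1/1.08·[0.9600·0.0000 + 0.0400·18.0000] = 0.6667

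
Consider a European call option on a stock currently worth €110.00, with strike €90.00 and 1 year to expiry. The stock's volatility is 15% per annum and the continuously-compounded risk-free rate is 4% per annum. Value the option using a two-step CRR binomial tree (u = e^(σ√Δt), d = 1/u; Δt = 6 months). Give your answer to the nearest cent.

€23.71

CRR parameters: u = e^(σ√Δt) = e^(0.15·√0.5) = 1.1119, d = 1/u = 0.8994
Per-period rate: rΔt = 0.04·0.5 = 0.02, so R = e^0.02 = 1.0202
Risk-neutral probability p = (e^0.02 − 0.8994)/(1.1119 − 0.8994) = 0.1208/0.2125 = 0.5686
Terminal stock prices: S_uu = 136, S_ud = 110, S_dd = 88.97
Terminal payoffs (S − K): max(45.99, 0) = 45.99, max(20, 0) = 20, max(-1.026, 0) = 0
Node u (S = 122.3): V_u = e^(−0.02)·[0.5686·45.9942 + 0.4314·20.0000] = 34.0906
Node d (S = 98.93): V_d = e^(−0.02)·[0.5686·20.0000 + 0.4314·0.0000] = 11.1460
Node 0 (S = 110): V_0 = e^(−0.02)·[0.5686·34.0906 + 0.4314·11.1460] = 23.7124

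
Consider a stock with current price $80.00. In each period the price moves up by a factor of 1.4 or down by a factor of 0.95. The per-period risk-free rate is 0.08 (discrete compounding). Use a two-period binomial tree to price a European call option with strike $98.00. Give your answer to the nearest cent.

$7.17

Risk-neutral probability p = (1 + 0.08 − 0.95)/(1.4 − 0.95) = 0.1300/0.4500 = 0.2889
Terminal stock prices: S_uu = 156.8, S_ud = 106.4, S_dd = 72.2
Terminal payoffs (S − K): max(58.8, 0) = 58.8, max(8.4, 0) = 8.4, max(-25.8, 0) = 0
Node u (S = 112): V_u = 1/1.08·[0.2889·58.8000 + 0.7111·8.4000] = 21.2593
Node d (S = 76): V_d = 1/1.08·[0.2889·8.4000 + 0.7111·0.0000] = 2.2469
Node 0 (S = 80): V_0 = 1/1.08·[0.2889·21.2593 + 0.7111·2.2469] = 7.1661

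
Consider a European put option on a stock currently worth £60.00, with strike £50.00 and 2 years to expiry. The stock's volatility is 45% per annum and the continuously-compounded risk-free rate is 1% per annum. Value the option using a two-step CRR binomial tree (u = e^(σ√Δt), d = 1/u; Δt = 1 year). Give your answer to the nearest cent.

CRR parameters: u = e^(σ√Δt) = e^(0.45·√1) = 1.5683, d = 1/u = 0.6376
Per-period rate: rΔt = 0.01·1 = 0.01, so R = e^0.01 = 1.0101
Risk-neutral probability p = (e^0.01 − 0.6376)/(1.5683 − 0.6376) = 0.3724/0.9307 = 0.4002
Terminal stock prices: S_uu = 147.6, S_ud = 60, S_dd = 24.39
Terminal payoffs (K − S): max(-97.58, 0) = 0, max(-10, 0) = 0, max(25.61, 0) = 25.61
Node u (S = 94.1): V_u = e^(−0.01)·[0.4002·0.0000 + 0.5998·0.0000] = 0.0000
Node d (S = 38.26): V_d = e^(−0.01)·[0.4002·0.0000 + 0.5998·25.6058] = 15.2066
Node 0 (S = 60): V_0 = e^(−0.01)·[0.4002·0.0000 + 0.5998·15.2066] = 9.0308

£9.03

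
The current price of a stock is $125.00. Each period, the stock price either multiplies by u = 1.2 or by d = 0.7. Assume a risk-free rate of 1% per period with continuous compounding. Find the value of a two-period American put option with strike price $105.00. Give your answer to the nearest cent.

Risk-neutral probability p = (e^0.01 − 0.7)/(1.2 − 0.7) = 0.3101/0.5000 = 0.6201
Terminal stock prices: S_uu = 180, S_ud = 105, S_dd = 61.25
Terminal payoffs (K − S): max(-75, 0) = 0, max(0, 0) = 0, max(43.75, 0) = 43.75
Node u (S = 150): continuation = e^(−0.01)·[0.6201·0.0000 + 0.3799·0.0000] = 0.0000; exercise value = 0.0000 ≤ continuation, so V_u = 0.0000
Node d (S = 87.5): continuation = e^(−0.01)·[0.6201·0.0000 + 0.3799·43.7500] = 16.4552; exercise value = 17.5000 > continuation, so V_d = 17.5000 (exercise)
Node 0 (S = 125): continuation = e^(−0.01)·[0.6201·0.0000 + 0.3799·17.5000] = 6.5821; exercise value = 0.0000 ≤ continuation, so V_0 = 6.5821

$6.58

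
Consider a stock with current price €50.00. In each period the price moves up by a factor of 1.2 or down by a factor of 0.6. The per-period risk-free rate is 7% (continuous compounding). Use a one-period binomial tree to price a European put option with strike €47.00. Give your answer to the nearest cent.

Risk-neutral probability p = (e^0.07 − 0.6)/(1.2 − 0.6) = 0.4725/0.6000 = 0.7875
Terminal stock prices: S_u = 60, S_d = 30
Terminal payoffs (K − S): max(-13, 0) = 0, max(17, 0) = 17
Node 0 (S = 50): V_0 = e^(−0.07)·[0.7875·0.0000 + 0.2125·17.0000] = 3.3681

€3.37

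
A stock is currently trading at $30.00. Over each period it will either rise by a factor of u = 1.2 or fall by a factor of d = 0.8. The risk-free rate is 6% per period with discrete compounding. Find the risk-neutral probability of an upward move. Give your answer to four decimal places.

Risk-neutral probability p = (1 + 0.06 − 0.8)/(1.2 − 0.8) = 0.2600/0.4000 = 0.6500

p = 0.6500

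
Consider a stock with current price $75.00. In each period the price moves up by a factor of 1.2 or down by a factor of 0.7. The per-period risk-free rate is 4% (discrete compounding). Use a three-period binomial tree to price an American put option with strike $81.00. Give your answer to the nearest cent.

Risk-neutral probability p = (1 + 0.04 − 0.7)/(1.2 − 0.7) = 0.3400/0.5000 = 0.6800
Terminal stock prices: S_uuu = 129.6, S_uud = 75.6, S_udd = 44.1, S_ddd = 25.72
Terminal payoffs (K − S): max(-48.6, 0) = 0, max(5.4, 0) = 5.4, max(36.9, 0) = 36.9, max(55.28, 0) = 55.28
Node uu (S = 108): continuation = 1/1.04·[0.6800·0.0000 + 0.3200·5.4000] = 1.6615; exercise value = 0.0000 ≤ continuation, so V_uu = 1.6615
Node ud (S = 63): continuation = 1/1.04·[0.6800·5.4000 + 0.3200·36.9000] = 14.8846; exercise value = 18.0000 > continuation, so V_ud = 18.0000 (exercise)
Node dd (S = 36.75): continuation = 1/1.04·[0.6800·36.9000 + 0.3200·55.2750] = 41.1346; exercise value = 44.2500 > continuation, so V_dd = 44.2500 (exercise)
Node u (S = 90): continuation = 1/1.04·[0.6800·1.6615 + 0.3200·18.0000] = 6.6249; exercise value = 0.0000 ≤ continuation, so V_u = 6.6249
Node d (S = 52.5): continuation = 1/1.04·[0.6800·18.0000 + 0.3200·44.2500] = 25.3846; exercise value = 28.5000 > continuation, so V_d = 28.5000 (exercise)
Node 0 (S = 75): continuation = 1/1.04·[0.6800·6.6249 + 0.3200·28.5000] = 13.1009; exercise value = 6.0000 ≤ continuation, so V_0 = 13.1009

$13.10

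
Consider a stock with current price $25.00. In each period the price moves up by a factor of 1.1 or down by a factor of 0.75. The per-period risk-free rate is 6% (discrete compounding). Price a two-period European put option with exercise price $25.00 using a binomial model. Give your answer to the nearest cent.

Risk-neutral probability p = (1 + 0.06 − 0.75)/(1.1 − 0.75) = 0.3100/0.3500 = 0.8857
Terminal stock prices: S_uu = 30.25, S_ud = 20.63, S_dd = 14.06
Terminal payoffs (K − S): max(-5.25, 0) = 0, max(4.375, 0) = 4.375, max(10.94, 0) = 10.94
Node u (S = 27.5): V_u = 1/1.06·[0.8857·0.0000 + 0.1143·4.3750] = 0.4717
Node d (S = 18.75): V_d = 1/1.06·[0.8857·4.3750 + 0.1143·10.9375] = 4.8349
Node 0 (S = 25): V_0 = 1/1.06·[0.8857·0.4717 + 0.1143·4.8349] = 0.9154

$0.92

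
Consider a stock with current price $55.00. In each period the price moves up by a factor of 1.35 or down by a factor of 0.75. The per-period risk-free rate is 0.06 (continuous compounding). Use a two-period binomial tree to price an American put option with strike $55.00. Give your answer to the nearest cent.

$6.22

Risk-neutral probability p = (e^0.06 − 0.75)/(1.35 − 0.75) = 0.3118/0.6000 = 0.5197
Terminal stock prices: S_uu = 100.2, S_ud = 55.69, S_dd = 30.94
Terminal payoffs (K − S): max(-45.24, 0) = 0, max(-0.6875, 0) = 0, max(24.06, 0) = 24.06
Node u (S = 74.25): continuation = e^(−0.06)·[0.5197·0.0000 + 0.4803·0.0000] = 0.0000; exercise value = 0.0000 ≤ continuation, so V_u = 0.0000
Node d (S = 41.25): continuation = e^(−0.06)·[0.5197·0.0000 + 0.4803·24.0625] = 10.8836; exercise value = 13.7500 > continuation, so V_d = 13.7500 (exercise)
Node 0 (S = 55): continuation = e^(−0.06)·[0.5197·0.0000 + 0.4803·13.7500] = 6.2192; exercise value = 0.0000 ≤ continuation, so V_0 = 6.2192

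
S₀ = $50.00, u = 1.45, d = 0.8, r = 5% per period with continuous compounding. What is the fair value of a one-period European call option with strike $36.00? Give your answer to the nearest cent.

Risk-neutral probability p = (e^0.05 − 0.8)/(1.45 − 0.8) = 0.2513/0.6500 = 0.3866
Terminal stock prices: S_u = 72.5, S_d = 40
Terminal payoffs (S − K): max(36.5, 0) = 36.5, max(4, 0) = 4
Node 0 (S = 50): V_0 = e^(−0.05)·[0.3866·36.5000 + 0.6134·4.0000] = 15.7557

$15.76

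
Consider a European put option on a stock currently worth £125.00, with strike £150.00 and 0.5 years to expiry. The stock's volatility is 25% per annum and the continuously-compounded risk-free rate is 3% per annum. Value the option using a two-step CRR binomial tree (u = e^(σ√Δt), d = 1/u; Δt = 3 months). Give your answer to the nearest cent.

CRR parameters: u = e^(σ√Δt) = e^(0.25·√0.25) = 1.1331, d = 1/u = 0.8825
Per-period rate: rΔt = 0.03·0.25 = 0.0075, so R = e^0.0075 = 1.0075
Risk-neutral probability p = (e^0.0075 − 0.8825)/(1.1331 − 0.8825) = 0.1250/0.2507 = 0.4988
Terminal stock prices: S_uu = 160.5, S_ud = 125, S_dd = 97.35
Terminal payoffs (K − S): max(-10.5, 0) = 0, max(25, 0) = 25, max(52.65, 0) = 52.65
Node u (S = 141.6): V_u = e^(−0.0075)·[0.4988·0.0000 + 0.5012·25.0000] = 12.4358
Node d (S = 110.3): V_d = e^(−0.0075)·[0.4988·25.0000 + 0.5012·52.6499] = 38.5671
Node 0 (S = 125): V_0 = e^(−0.0075)·[0.4988·12.4358 + 0.5012·38.5671] = 25.3414

£25.34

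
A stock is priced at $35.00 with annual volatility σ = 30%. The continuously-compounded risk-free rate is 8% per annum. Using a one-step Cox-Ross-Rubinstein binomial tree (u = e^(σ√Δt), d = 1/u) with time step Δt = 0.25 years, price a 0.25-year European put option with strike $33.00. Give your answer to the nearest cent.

$1.33

CRR parameters: u = e^(σ√Δt) = e^(0.3·√0.25) = 1.1618, d = 1/u = 0.8607
Per-period rate: rΔt = 0.08·0.25 = 0.02, so R = e^0.02 = 1.0202
Risk-neutral probability p = (e^0.02 − 0.8607)/(1.1618 − 0.8607) = 0.1595/0.3011 = 0.5297
Terminal stock prices: S_u = 40.66, S_d = 30.12
Terminal payoffs (K − S): max(-7.664, 0) = 0, max(2.875, 0) = 2.875
Node 0 (S = 35): V_0 = e^(−0.02)·[0.5297·0.0000 + 0.4703·2.8752] = 1.3256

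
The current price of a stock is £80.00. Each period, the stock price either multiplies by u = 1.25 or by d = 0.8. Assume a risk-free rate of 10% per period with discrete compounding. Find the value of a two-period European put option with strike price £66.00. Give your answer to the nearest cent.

Risk-neutral probability p = (1 + 0.1 − 0.8)/(1.25 − 0.8) = 0.3000/0.4500 = 0.6667
Terminal stock prices: S_uu = 125, S_ud = 80, S_dd = 51.2
Terminal payoffs (K − S): max(-59, 0) = 0, max(-14, 0) = 0, max(14.8, 0) = 14.8
Node u (S = 100): V_u = 1/1.1·[0.6667·0.0000 + 0.3333·0.0000] = 0.0000
Node d (S = 64): V_d = 1/1.1·[0.6667·0.0000 + 0.3333·14.8000] = 4.4848
Node 0 (S = 80): V_0 = 1/1.1·[0.6667·0.0000 + 0.3333·4.4848] = 1.3590

£1.36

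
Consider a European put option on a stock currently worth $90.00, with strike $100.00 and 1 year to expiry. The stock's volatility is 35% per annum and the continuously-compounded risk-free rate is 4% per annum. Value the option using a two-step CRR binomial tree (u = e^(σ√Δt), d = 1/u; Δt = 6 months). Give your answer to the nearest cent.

CRR parameters: u = e^(σ√Δt) = e^(0.35·√0.5) = 1.2808, d = 1/u = 0.7808
Per-period rate: rΔt = 0.04·0.5 = 0.02, so R = e^0.02 = 1.0202
Risk-neutral probability p = (e^0.02 − 0.7808)/(1.2808 − 0.7808) = 0.2394/0.5000 = 0.4788
Terminal stock prices: S_uu = 147.6, S_ud = 90, S_dd = 54.86
Terminal payoffs (K − S): max(-47.64, 0) = 0, max(10, 0) = 10, max(45.14, 0) = 45.14
Node u (S = 115.3): V_u = e^(−0.02)·[0.4788·0.0000 + 0.5212·10.0000] = 5.1084
Node d (S = 70.27): V_d = e^(−0.02)·[0.4788·10.0000 + 0.5212·45.1372] = 27.7515
Node 0 (S = 90): V_0 = e^(−0.02)·[0.4788·5.1084 + 0.5212·27.7515] = 16.5742

$16.57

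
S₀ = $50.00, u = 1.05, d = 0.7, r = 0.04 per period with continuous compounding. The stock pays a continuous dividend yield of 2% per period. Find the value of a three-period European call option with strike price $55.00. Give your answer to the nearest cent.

Per-period risk-free factor R = e^0.04 = 1.0408; dividend-adjusted growth = e^(0.04−0.02) = 1.0202.
Risk-neutral probability p = (1.0202 − 0.7)/(1.05 − 0.7) = 0.3202/0.3500 = 0.9149
Terminal stock prices: S_uuu = 57.88, S_uud = 38.59, S_udd = 25.72, S_ddd = 17.15
Terminal payoffs (S − K): max(2.881, 0) = 2.881, max(-16.41, 0) = 0, max(-29.28, 0) = 0, max(-37.85, 0) = 0
Node uu (S = 55.12): V_uu = e^(−0.04)·[0.9149·2.8813 + 0.0851·0.0000] = 2.5326
Node ud (S = 36.75): V_ud = e^(−0.04)·[0.9149·0.0000 + 0.0851·0.0000] = 0.0000
Node dd (S = 24.5): V_dd = e^(−0.04)·[0.9149·0.0000 + 0.0851·0.0000] = 0.0000
Node u (S = 52.5): V_u = e^(−0.04)·[0.9149·2.5326 + 0.0851·0.0000] = 2.2261
Node d (S = 35): V_d = e^(−0.04)·[0.9149·0.0000 + 0.0851·0.0000] = 0.0000
Node 0 (S = 50): V_0 = e^(−0.04)·[0.9149·2.2261 + 0.0851·0.0000] = 1.9567

$1.96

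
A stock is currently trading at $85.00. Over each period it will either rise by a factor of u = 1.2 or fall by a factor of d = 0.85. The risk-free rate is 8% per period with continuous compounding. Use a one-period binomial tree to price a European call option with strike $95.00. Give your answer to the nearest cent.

Risk-neutral probability p = (e^0.08 − 0.85)/(1.2 − 0.85) = 0.2333/0.3500 = 0.6665
Terminal stock prices: S_u = 102, S_d = 72.25
Terminal payoffs (S − K): max(7, 0) = 7, max(-22.75, 0) = 0
Node 0 (S = 85): V_0 = e^(−0.08)·[0.6665·7.0000 + 0.3335·0.0000] = 4.3070

$4.31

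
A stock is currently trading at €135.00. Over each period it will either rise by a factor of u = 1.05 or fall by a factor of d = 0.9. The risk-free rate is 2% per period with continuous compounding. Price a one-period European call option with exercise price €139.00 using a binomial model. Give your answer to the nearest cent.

€2.16

Risk-neutral probability p = (e^0.02 − 0.9)/(1.05 − 0.9) = 0.1202/0.1500 = 0.8013
Terminal stock prices: S_u = 141.8, S_d = 121.5
Terminal payoffs (S − K): max(2.75, 0) = 2.75, max(-17.5, 0) = 0
Node 0 (S = 135): V_0 = e^(−0.02)·[0.8013·2.7500 + 0.1987·0.0000] = 2.1601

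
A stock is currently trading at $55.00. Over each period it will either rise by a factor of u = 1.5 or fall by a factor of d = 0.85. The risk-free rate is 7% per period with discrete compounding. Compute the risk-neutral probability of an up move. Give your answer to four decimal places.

Risk-neutral probability p = (1 + 0.07 − 0.85)/(1.5 − 0.85) = 0.2200/0.6500 = 0.3385

p = 0.3385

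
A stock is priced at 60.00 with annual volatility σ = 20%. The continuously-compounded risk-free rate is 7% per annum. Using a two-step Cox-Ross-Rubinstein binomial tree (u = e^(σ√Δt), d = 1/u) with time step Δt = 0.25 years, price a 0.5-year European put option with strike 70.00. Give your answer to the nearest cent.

CRR parameters: u = e^(σ√Δt) = e^(0.2·√0.25) = 1.1052, d = 1/u = 0.9048
Per-period rate: rΔt = 0.07·0.25 = 0.0175, so R = e^0.0175 = 1.0177
Risk-neutral probability p = (e^0.0175 − 0.9048)/(1.1052 − 0.9048) = 0.1128/0.2003 = 0.5631
Terminal stock prices: S_uu = 73.28, S_ud = 60, S_dd = 49.12
Terminal payoffs (K − S): max(-3.284, 0) = 0, max(10, 0) = 10, max(20.88, 0) = 20.88
Node u (S = 66.31): V_u = e^(−0.0175)·[0.5631·0.0000 + 0.4369·10.0000] = 4.2928
Node d (S = 54.29): V_d = e^(−0.0175)·[0.5631·10.0000 + 0.4369·20.8762] = 14.4954
Node 0 (S = 60): V_0 = e^(−0.0175)·[0.5631·4.2928 + 0.4369·14.4954] = 8.5981

8.60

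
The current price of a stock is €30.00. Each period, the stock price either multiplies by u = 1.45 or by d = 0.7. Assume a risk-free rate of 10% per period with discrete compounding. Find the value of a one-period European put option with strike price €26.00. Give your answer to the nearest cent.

Risk-neutral probability p = (1 + 0.1 − 0.7)/(1.45 − 0.7) = 0.4000/0.7500 = 0.5333
Terminal stock prices: S_u = 43.5, S_d = 21
Terminal payoffs (K − S): max(-17.5, 0) = 0, max(5, 0) = 5
Node 0 (S = 30): V_0 = 1/1.1·[0.5333·0.0000 + 0.4667·5.0000] = 2.1212

€2.12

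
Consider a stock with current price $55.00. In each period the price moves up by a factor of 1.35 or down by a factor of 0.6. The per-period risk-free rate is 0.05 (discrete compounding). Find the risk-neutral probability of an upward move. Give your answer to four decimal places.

p = 0.6000

Risk-neutral probability p = (1 + 0.05 − 0.6)/(1.35 − 0.6) = 0.4500/0.7500 = 0.6000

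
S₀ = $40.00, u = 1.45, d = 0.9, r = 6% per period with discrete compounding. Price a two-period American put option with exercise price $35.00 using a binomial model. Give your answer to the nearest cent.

$1.16

Risk-neutral probability p = (1 + 0.06 − 0.9)/(1.45 − 0.9) = 0.1600/0.5500 = 0.2909
Terminal stock prices: S_uu = 84.1, S_ud = 52.2, S_dd = 32.4
Terminal payoffs (K − S): max(-49.1, 0) = 0, max(-17.2, 0) = 0, max(2.6, 0) = 2.6
Node u (S = 58): continuation = 1/1.06·[0.2909·0.0000 + 0.7091·0.0000] = 0.0000; exercise value = 0.0000 ≤ continuation, so V_u = 0.0000
Node d (S = 36): continuation = 1/1.06·[0.2909·0.0000 + 0.7091·2.6000] = 1.7393; exercise value = 0.0000 ≤ continuation, so V_d = 1.7393
Node 0 (S = 40): continuation = 1/1.06·[0.2909·0.0000 + 0.7091·1.7393] = 1.1635; exercise value = 0.0000 ≤ continuation, so V_0 = 1.1635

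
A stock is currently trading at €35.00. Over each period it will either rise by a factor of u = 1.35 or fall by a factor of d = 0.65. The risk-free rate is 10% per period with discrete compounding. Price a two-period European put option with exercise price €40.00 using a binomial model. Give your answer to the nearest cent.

€6.18

Risk-neutral probability p = (1 + 0.1 − 0.65)/(1.35 − 0.65) = 0.4500/0.7000 = 0.6429
Terminal stock prices: S_uu = 63.79, S_ud = 30.71, S_dd = 14.79
Terminal payoffs (K − S): max(-23.79, 0) = 0, max(9.287, 0) = 9.287, max(25.21, 0) = 25.21
Node u (S = 47.25): V_u = 1/1.1·[0.6429·0.0000 + 0.3571·9.2875] = 3.0154
Node d (S = 22.75): V_d = 1/1.1·[0.6429·9.2875 + 0.3571·25.2125] = 13.6136
Node 0 (S = 35): V_0 = 1/1.1·[0.6429·3.0154 + 0.3571·13.6136] = 6.1823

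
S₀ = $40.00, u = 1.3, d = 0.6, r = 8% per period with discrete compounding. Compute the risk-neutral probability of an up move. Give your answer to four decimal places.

Risk-neutral probability p = (1 + 0.08 − 0.6)/(1.3 − 0.6) = 0.4800/0.7000 = 0.6857

p = 0.6857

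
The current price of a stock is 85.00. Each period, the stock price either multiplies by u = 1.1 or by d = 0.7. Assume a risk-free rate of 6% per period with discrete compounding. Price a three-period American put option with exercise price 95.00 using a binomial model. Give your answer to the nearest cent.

Risk-neutral probability p = (1 + 0.06 − 0.7)/(1.1 − 0.7) = 0.3600/0.4000 = 0.9000
Terminal stock prices: S_uuu = 113.1, S_uud = 72, S_udd = 45.81, S_ddd = 29.15
Terminal payoffs (K − S): max(-18.14, 0) = 0, max(23, 0) = 23, max(49.19, 0) = 49.19, max(65.84, 0) = 65.84
Node uu (S = 102.9): continuation = 1/1.06·[0.9000·0.0000 + 0.1000·23.0050] = 2.1703; exercise value = 0.0000 ≤ continuation, so V_uu = 2.1703
Node ud (S = 65.45): continuation = 1/1.06·[0.9000·23.0050 + 0.1000·49.1850] = 24.1726; exercise value = 29.5500 > continuation, so V_ud = 29.5500 (exercise)
Node dd (S = 41.65): continuation = 1/1.06·[0.9000·49.1850 + 0.1000·65.8450] = 47.9726; exercise value = 53.3500 > continuation, so V_dd = 53.3500 (exercise)
Node u (S = 93.5): continuation = 1/1.06·[0.9000·2.1703 + 0.1000·29.5500] = 4.6304; exercise value = 1.5000 ≤ continuation, so V_u = 4.6304
Node d (S = 59.5): continuation = 1/1.06·[0.9000·29.5500 + 0.1000·53.3500] = 30.1226; exercise value = 35.5000 > continuation, so V_d = 35.5000 (exercise)
Node 0 (S = 85): continuation = 1/1.06·[0.9000·4.6304 + 0.1000·35.5000] = 7.2806; exercise value = 10.0000 > continuation, so V_0 = 10.0000 (exercise)

10.00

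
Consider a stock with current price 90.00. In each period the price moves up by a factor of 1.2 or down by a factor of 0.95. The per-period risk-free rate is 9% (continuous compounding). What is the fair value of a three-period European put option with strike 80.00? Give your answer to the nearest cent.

0.16

Risk-neutral probability p = (e^0.09 − 0.95)/(1.2 − 0.95) = 0.1442/0.2500 = 0.5767
Terminal stock prices: S_uuu = 155.5, S_uud = 123.1, S_udd = 97.47, S_ddd = 77.16
Terminal payoffs (K − S): max(-75.52, 0) = 0, max(-43.12, 0) = 0, max(-17.47, 0) = 0, max(2.836, 0) = 2.836
Node uu (S = 129.6): V_uu = e^(−0.09)·[0.5767·0.0000 + 0.4233·0.0000] = 0.0000
Node ud (S = 102.6): V_ud = e^(−0.09)·[0.5767·0.0000 + 0.4233·0.0000] = 0.0000
Node dd (S = 81.22): V_dd = e^(−0.09)·[0.5767·0.0000 + 0.4233·2.8363] = 1.0973
Node u (S = 108): V_u = e^(−0.09)·[0.5767·0.0000 + 0.4233·0.0000] = 0.0000
Node d (S = 85.5): V_d = e^(−0.09)·[0.5767·0.0000 + 0.4233·1.0973] = 0.4245
Node 0 (S = 90): V_0 = e^(−0.09)·[0.5767·0.0000 + 0.4233·0.4245] = 0.1642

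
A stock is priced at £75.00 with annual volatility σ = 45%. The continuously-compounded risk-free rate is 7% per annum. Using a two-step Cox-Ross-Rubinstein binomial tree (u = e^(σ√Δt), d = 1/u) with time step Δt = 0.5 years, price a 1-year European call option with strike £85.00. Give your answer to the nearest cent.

£11.99

CRR parameters: u = e^(σ√Δt) = e^(0.45·√0.5) = 1.3746, d = 1/u = 0.7275
Per-period rate: rΔt = 0.07·0.5 = 0.035, so R = e^0.035 = 1.0356
Risk-neutral probability p = (e^0.035 − 0.7275)/(1.3746 − 0.7275) = 0.3082/0.6472 = 0.4762
Terminal stock prices: S_uu = 141.7, S_ud = 75, S_dd = 39.69
Terminal payoffs (S − K): max(56.72, 0) = 56.72, max(-10, 0) = 0, max(-45.31, 0) = 0
Node u (S = 103.1): V_u = e^(−0.035)·[0.4762·56.7244 + 0.5238·0.0000] = 26.0805
Node d (S = 54.56): V_d = e^(−0.035)·[0.4762·0.0000 + 0.5238·0.0000] = 0.0000
Node 0 (S = 75): V_0 = e^(−0.035)·[0.4762·26.0805 + 0.5238·0.0000] = 11.9912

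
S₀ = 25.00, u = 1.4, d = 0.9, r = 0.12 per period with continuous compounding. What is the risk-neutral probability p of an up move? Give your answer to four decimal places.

p = 0.4550

Risk-neutral probability p = (e^0.12 − 0.9)/(1.4 − 0.9) = 0.2275/0.5000 = 0.4550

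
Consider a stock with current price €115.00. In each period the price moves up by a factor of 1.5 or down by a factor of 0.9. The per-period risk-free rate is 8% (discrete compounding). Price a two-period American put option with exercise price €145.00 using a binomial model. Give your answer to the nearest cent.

€30.00

Risk-neutral probability p = (1 + 0.08 − 0.9)/(1.5 − 0.9) = 0.1800/0.6000 = 0.3000
Terminal stock prices: S_uu = 258.8, S_ud = 155.2, S_dd = 93.15
Terminal payoffs (K − S): max(-113.8, 0) = 0, max(-10.25, 0) = 0, max(51.85, 0) = 51.85
Node u (S = 172.5): continuation = 1/1.08·[0.3000·0.0000 + 0.7000·0.0000] = 0.0000; exercise value = 0.0000 ≤ continuation, so V_u = 0.0000
Node d (S = 103.5): continuation = 1/1.08·[0.3000·0.0000 + 0.7000·51.8500] = 33.6065; exercise value = 41.5000 > continuation, so V_d = 41.5000 (exercise)
Node 0 (S = 115): continuation = 1/1.08·[0.3000·0.0000 + 0.7000·41.5000] = 26.8981; exercise value = 30.0000 > continuation, so V_0 = 30.0000 (exercise)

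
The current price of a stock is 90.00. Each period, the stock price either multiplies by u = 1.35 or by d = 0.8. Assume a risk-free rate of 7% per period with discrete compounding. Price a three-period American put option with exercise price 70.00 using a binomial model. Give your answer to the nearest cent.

2.81

Risk-neutral probability p = (1 + 0.07 − 0.8)/(1.35 − 0.8) = 0.2700/0.5500 = 0.4909
Terminal stock prices: S_uuu = 221.4, S_uud = 131.2, S_udd = 77.76, S_ddd = 46.08
Terminal payoffs (K − S): max(-151.4, 0) = 0, max(-61.22, 0) = 0, max(-7.76, 0) = 0, max(23.92, 0) = 23.92
Node uu (S = 164): continuation = 1/1.07·[0.4909·0.0000 + 0.5091·0.0000] = 0.0000; exercise value = 0.0000 ≤ continuation, so V_uu = 0.0000
Node ud (S = 97.2): continuation = 1/1.07·[0.4909·0.0000 + 0.5091·0.0000] = 0.0000; exercise value = 0.0000 ≤ continuation, so V_ud = 0.0000
Node dd (S = 57.6): continuation = 1/1.07·[0.4909·0.0000 + 0.5091·23.9200] = 11.3808; exercise value = 12.4000 > continuation, so V_dd = 12.4000 (exercise)
Node u (S = 121.5): continuation = 1/1.07·[0.4909·0.0000 + 0.5091·0.0000] = 0.0000; exercise value = 0.0000 ≤ continuation, so V_u = 0.0000
Node d (S = 72): continuation = 1/1.07·[0.4909·0.0000 + 0.5091·12.4000] = 5.8997; exercise value = 0.0000 ≤ continuation, so V_d = 5.8997
Node 0 (S = 90): continuation = 1/1.07·[0.4909·0.0000 + 0.5091·5.8997] = 2.8070; exercise value = 0.0000 ≤ continuation, so V_0 = 2.8070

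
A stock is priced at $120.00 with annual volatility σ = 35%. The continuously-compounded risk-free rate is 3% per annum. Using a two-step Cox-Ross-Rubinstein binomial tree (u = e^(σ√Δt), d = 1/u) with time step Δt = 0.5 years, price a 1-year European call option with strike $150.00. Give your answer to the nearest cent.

$9.99

CRR parameters: u = e^(σ√Δt) = e^(0.35·√0.5) = 1.2808, d = 1/u = 0.7808
Per-period rate: rΔt = 0.03·0.5 = 0.015, so R = e^0.015 = 1.0151
Risk-neutral probability p = (e^0.015 − 0.7808)/(1.2808 − 0.7808) = 0.2344/0.5000 = 0.4687
Terminal stock prices: S_uu = 196.9, S_ud = 120, S_dd = 73.15
Terminal payoffs (S − K): max(46.85, 0) = 46.85, max(-30, 0) = 0, max(-76.85, 0) = 0
Node u (S = 153.7): V_u = e^(−0.015)·[0.4687·46.8548 + 0.5313·0.0000] = 21.6323
Node d (S = 93.69): V_d = e^(−0.015)·[0.4687·0.0000 + 0.5313·0.0000] = 0.0000
Node 0 (S = 120): V_0 = e^(−0.015)·[0.4687·21.6323 + 0.5313·0.0000] = 9.9874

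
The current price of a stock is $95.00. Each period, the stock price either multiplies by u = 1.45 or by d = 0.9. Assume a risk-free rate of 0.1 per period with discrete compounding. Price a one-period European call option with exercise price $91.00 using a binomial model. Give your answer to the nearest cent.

$15.45

Risk-neutral probability p = (1 + 0.1 − 0.9)/(1.45 − 0.9) = 0.2000/0.5500 = 0.3636
Terminal stock prices: S_u = 137.8, S_d = 85.5
Terminal payoffs (S − K): max(46.75, 0) = 46.75, max(-5.5, 0) = 0
Node 0 (S = 95): V_0 = 1/1.1·[0.3636·46.7500 + 0.6364·0.0000] = 15.4545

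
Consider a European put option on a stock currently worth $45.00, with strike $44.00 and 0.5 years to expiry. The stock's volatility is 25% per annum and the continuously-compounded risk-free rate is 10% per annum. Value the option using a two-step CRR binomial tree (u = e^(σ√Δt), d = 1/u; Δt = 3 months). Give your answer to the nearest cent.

$1.58

CRR parameters: u = e^(σ√Δt) = e^(0.25·√0.25) = 1.1331, d = 1/u = 0.8825
Per-period rate: rΔt = 0.1·0.25 = 0.025, so R = e^0.025 = 1.0253
Risk-neutral probability p = (e^0.025 − 0.8825)/(1.1331 − 0.8825) = 0.1428/0.2507 = 0.5698
Terminal stock prices: S_uu = 57.78, S_ud = 45, S_dd = 35.05
Terminal payoffs (K − S): max(-13.78, 0) = 0, max(-1, 0) = 0, max(8.954, 0) = 8.954
Node u (S = 50.99): V_u = e^(−0.025)·[0.5698·0.0000 + 0.4302·0.0000] = 0.0000
Node d (S = 39.71): V_d = e^(−0.025)·[0.5698·0.0000 + 0.4302·8.9540] = 3.7570
Node 0 (S = 45): V_0 = e^(−0.025)·[0.5698·0.0000 + 0.4302·3.7570] = 1.5764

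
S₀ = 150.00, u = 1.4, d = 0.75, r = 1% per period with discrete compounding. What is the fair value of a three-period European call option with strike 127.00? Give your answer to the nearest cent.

43.81

Risk-neutral probability p = (1 + 0.01 − 0.75)/(1.4 − 0.75) = 0.2600/0.6500 = 0.4000
Terminal stock prices: S_uuu = 411.6, S_uud = 220.5, S_udd = 118.1, S_ddd = 63.28
Terminal payoffs (S − K): max(284.6, 0) = 284.6, max(93.5, 0) = 93.5, max(-8.875, 0) = 0, max(-63.72, 0) = 0
Node uu (S = 294): V_uu = 1/1.01·[0.4000·284.6000 + 0.6000·93.5000] = 168.2574
Node ud (S = 157.5): V_ud = 1/1.01·[0.4000·93.5000 + 0.6000·0.0000] = 37.0297
Node dd (S = 84.38): V_dd = 1/1.01·[0.4000·0.0000 + 0.6000·0.0000] = 0.0000
Node u (S = 210): V_u = 1/1.01·[0.4000·168.2574 + 0.6000·37.0297] = 88.6344
Node d (S = 112.5): V_d = 1/1.01·[0.4000·37.0297 + 0.6000·0.0000] = 14.6652
Node 0 (S = 150): V_0 = 1/1.01·[0.4000·88.6344 + 0.6000·14.6652] = 43.8148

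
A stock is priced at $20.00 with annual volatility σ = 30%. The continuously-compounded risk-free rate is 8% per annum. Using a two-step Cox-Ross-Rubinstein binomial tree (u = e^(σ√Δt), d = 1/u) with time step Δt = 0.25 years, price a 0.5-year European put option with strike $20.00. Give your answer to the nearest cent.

CRR parameters: u = e^(σ√Δt) = e^(0.3·√0.25) = 1.1618, d = 1/u = 0.8607
Per-period rate: rΔt = 0.08·0.25 = 0.02, so R = e^0.02 = 1.0202
Risk-neutral probability p = (e^0.02 − 0.8607)/(1.1618 − 0.8607) = 0.1595/0.3011 = 0.5297
Terminal stock prices: S_uu = 27, S_ud = 20, S_dd = 14.82
Terminal payoffs (K − S): max(-6.997, 0) = 0, max(0, 0) = 0, max(5.184, 0) = 5.184
Node u (S = 23.24): V_u = e^(−0.02)·[0.5297·0.0000 + 0.4703·0.0000] = 0.0000
Node d (S = 17.21): V_d = e^(−0.02)·[0.5297·0.0000 + 0.4703·5.1836] = 2.3898
Node 0 (S = 20): V_0 = e^(−0.02)·[0.5297·0.0000 + 0.4703·2.3898] = 1.1018

$1.10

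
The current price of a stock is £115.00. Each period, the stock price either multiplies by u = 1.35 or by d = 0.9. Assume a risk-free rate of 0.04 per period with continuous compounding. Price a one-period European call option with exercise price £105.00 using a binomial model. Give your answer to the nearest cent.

Risk-neutral probability p = (e^0.04 − 0.9)/(1.35 − 0.9) = 0.1408/0.4500 = 0.3129
Terminal stock prices: S_u = 155.2, S_d = 103.5
Terminal payoffs (S − K): max(50.25, 0) = 50.25, max(-1.5, 0) = 0
Node 0 (S = 115): V_0 = e^(−0.04)·[0.3129·50.2500 + 0.6871·0.0000] = 15.1073

£15.11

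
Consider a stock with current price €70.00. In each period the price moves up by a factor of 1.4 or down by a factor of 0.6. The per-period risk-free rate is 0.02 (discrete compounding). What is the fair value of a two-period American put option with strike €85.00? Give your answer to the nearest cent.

Risk-neutral probability p = (1 + 0.02 − 0.6)/(1.4 − 0.6) = 0.4200/0.8000 = 0.5250
Terminal stock prices: S_uu = 137.2, S_ud = 58.8, S_dd = 25.2
Terminal payoffs (K − S): max(-52.2, 0) = 0, max(26.2, 0) = 26.2, max(59.8, 0) = 59.8
Node u (S = 98): continuation = 1/1.02·[0.5250·0.0000 + 0.4750·26.2000] = 12.2010; exercise value = 0.0000 ≤ continuation, so V_u = 12.2010
Node d (S = 42): continuation = 1/1.02·[0.5250·26.2000 + 0.4750·59.8000] = 41.3333; exercise value = 43.0000 > continuation, so V_d = 43.0000 (exercise)
Node 0 (S = 70): continuation = 1/1.02·[0.5250·12.2010 + 0.4750·43.0000] = 26.3044; exercise value = 15.0000 ≤ continuation, so V_0 = 26.3044

€26.30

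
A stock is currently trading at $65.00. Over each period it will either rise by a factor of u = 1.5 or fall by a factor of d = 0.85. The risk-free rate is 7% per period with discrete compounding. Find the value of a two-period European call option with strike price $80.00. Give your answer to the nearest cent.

$7.75

Risk-neutral probability p = (1 + 0.07 − 0.85)/(1.5 − 0.85) = 0.2200/0.6500 = 0.3385
Terminal stock prices: S_uu = 146.2, S_ud = 82.88, S_dd = 46.96
Terminal payoffs (S − K): max(66.25, 0) = 66.25, max(2.875, 0) = 2.875, max(-33.04, 0) = 0
Node u (S = 97.5): V_u = 1/1.07·[0.3385·66.2500 + 0.6615·2.8750] = 22.7336
Node d (S = 55.25): V_d = 1/1.07·[0.3385·2.8750 + 0.6615·0.0000] = 0.9094
Node 0 (S = 65): V_0 = 1/1.07·[0.3385·22.7336 + 0.6615·0.9094] = 7.7533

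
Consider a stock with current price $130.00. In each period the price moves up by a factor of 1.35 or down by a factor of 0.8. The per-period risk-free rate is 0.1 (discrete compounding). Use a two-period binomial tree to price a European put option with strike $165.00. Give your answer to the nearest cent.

Risk-neutral probability p = (1 + 0.1 − 0.8)/(1.35 − 0.8) = 0.3000/0.5500 = 0.5455
Terminal stock prices: S_uu = 236.9, S_ud = 140.4, S_dd = 83.2
Terminal payoffs (K − S): max(-71.93, 0) = 0, max(24.6, 0) = 24.6, max(81.8, 0) = 81.8
Node u (S = 175.5): V_u = 1/1.1·[0.5455·0.0000 + 0.4545·24.6000] = 10.1653
Node d (S = 104): V_d = 1/1.1·[0.5455·24.6000 + 0.4545·81.8000] = 46.0000
Node 0 (S = 130): V_0 = 1/1.1·[0.5455·10.1653 + 0.4545·46.0000] = 24.0489

$24.05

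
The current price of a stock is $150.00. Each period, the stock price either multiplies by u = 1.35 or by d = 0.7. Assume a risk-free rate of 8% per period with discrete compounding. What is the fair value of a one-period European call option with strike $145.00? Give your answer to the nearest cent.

Risk-neutral probability p = (1 + 0.08 − 0.7)/(1.35 − 0.7) = 0.3800/0.6500 = 0.5846
Terminal stock prices: S_u = 202.5, S_d = 105
Terminal payoffs (S − K): max(57.5, 0) = 57.5, max(-40, 0) = 0
Node 0 (S = 150): V_0 = 1/1.08·[0.5846·57.5000 + 0.4154·0.0000] = 31.1254

$31.13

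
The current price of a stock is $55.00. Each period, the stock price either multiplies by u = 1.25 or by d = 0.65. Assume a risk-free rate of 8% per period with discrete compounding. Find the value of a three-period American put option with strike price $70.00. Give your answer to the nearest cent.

Risk-neutral probability p = (1 + 0.08 − 0.65)/(1.25 − 0.65) = 0.4300/0.6000 = 0.7167
Terminal stock prices: S_uuu = 107.4, S_uud = 55.86, S_udd = 29.05, S_ddd = 15.1
Terminal payoffs (K − S): max(-37.42, 0) = 0, max(14.14, 0) = 14.14, max(40.95, 0) = 40.95, max(54.9, 0) = 54.9
Node uu (S = 85.94): continuation = 1/1.08·[0.7167·0.0000 + 0.2833·14.1406] = 3.7097; exercise value = 0.0000 ≤ continuation, so V_uu = 3.7097
Node ud (S = 44.69): continuation = 1/1.08·[0.7167·14.1406 + 0.2833·40.9531] = 20.1273; exercise value = 25.3125 > continuation, so V_ud = 25.3125 (exercise)
Node dd (S = 23.24): continuation = 1/1.08·[0.7167·40.9531 + 0.2833·54.8956] = 41.5773; exercise value = 46.7625 > continuation, so V_dd = 46.7625 (exercise)
Node u (S = 68.75): continuation = 1/1.08·[0.7167·3.7097 + 0.2833·25.3125] = 9.1023; exercise value = 1.2500 ≤ continuation, so V_u = 9.1023
Node d (S = 35.75): continuation = 1/1.08·[0.7167·25.3125 + 0.2833·46.7625] = 29.0648; exercise value = 34.2500 > continuation, so V_d = 34.2500 (exercise)
Node 0 (S = 55): continuation = 1/1.08·[0.7167·9.1023 + 0.2833·34.2500] = 15.0255; exercise value = 15.0000 ≤ continuation, so V_0 = 15.0255

$15.03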